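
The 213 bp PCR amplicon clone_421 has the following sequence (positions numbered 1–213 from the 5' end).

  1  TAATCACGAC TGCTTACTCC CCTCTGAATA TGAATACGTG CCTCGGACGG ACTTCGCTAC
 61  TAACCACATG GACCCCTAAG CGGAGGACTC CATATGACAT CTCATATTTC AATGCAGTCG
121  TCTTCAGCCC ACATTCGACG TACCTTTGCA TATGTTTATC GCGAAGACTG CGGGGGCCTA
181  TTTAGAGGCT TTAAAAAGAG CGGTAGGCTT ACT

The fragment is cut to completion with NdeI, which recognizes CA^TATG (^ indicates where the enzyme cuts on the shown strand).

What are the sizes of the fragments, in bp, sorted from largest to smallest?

NdeI sites (CATATG) start at positions 91, 149.
NdeI cuts after base 2 of each site, so after positions 92, 150.
Linear molecule, 2 cuts → 3 fragments:
  1–92 → 92 bp
  93–150 → 58 bp
  151–213 → 63 bp
Sorted largest to smallest: 92, 63, 58 bp.

92, 63, 58 bp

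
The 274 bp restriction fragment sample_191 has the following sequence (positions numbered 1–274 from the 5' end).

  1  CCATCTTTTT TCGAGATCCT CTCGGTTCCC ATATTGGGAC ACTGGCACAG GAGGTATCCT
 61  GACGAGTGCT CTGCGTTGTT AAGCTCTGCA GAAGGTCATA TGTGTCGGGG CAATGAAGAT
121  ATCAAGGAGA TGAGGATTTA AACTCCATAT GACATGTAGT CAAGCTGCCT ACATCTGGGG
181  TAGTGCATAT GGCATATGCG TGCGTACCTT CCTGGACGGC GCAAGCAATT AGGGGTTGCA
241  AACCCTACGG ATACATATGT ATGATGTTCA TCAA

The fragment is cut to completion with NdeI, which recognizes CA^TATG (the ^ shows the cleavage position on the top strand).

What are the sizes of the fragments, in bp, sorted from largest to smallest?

NdeI sites (CATATG) start at positions 97, 146, 186, 193, 254.
NdeI cuts after base 2 of each site, so after positions 98, 147, 187, 194, 255.
Linear molecule, 5 cuts → 6 fragments:
  1–98 → 98 bp
  99–147 → 49 bp
  148–187 → 40 bp
  188–194 → 7 bp
  195–255 → 61 bp
  256–274 → 19 bp
Sorted largest to smallest: 98, 61, 49, 40, 19, 7 bp.

98, 61, 49, 40, 19, 7 bp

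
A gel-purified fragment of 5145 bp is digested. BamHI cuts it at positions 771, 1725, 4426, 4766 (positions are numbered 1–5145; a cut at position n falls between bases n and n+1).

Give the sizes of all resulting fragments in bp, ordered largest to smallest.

Linear molecule, 4 cuts → 5 fragments:
  771 − 0 = 771 bp
  1725 − 771 = 954 bp
  4426 − 1725 = 2701 bp
  4766 − 4426 = 340 bp
  5145 − 4766 = 379 bp
Sorted largest to smallest: 2701, 954, 771, 379, 340 bp.

2701, 954, 771, 379, 340 bp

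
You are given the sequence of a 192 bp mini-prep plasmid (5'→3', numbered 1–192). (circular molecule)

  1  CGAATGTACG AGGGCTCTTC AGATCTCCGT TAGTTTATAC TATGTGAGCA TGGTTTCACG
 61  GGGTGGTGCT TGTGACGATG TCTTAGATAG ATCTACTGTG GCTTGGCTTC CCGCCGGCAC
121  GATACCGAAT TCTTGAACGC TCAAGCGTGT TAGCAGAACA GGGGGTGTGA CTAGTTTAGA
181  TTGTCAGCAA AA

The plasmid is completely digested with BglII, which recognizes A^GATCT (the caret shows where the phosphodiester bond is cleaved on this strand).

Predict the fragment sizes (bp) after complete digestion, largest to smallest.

BglII sites (AGATCT) start at positions 21, 89.
BglII cuts after the first base of each site, so after positions 21, 89.
Circular molecule, 2 cuts → 2 fragments:
  22–89 → 68 bp
  90–192 then 1–21 → 103 + 21 = 124 bp
Sorted largest to smallest: 124, 68 bp.

124, 68 bp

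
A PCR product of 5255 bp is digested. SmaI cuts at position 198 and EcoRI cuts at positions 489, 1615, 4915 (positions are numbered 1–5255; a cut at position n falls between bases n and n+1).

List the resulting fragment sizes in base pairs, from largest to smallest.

Combined cut positions (sorted): 198, 489, 1615, 4915.
Linear molecule, 4 cuts → 5 fragments:
  198 − 0 = 198 bp
  489 − 198 = 291 bp
  1615 − 489 = 1126 bp
  4915 − 1615 = 3300 bp
  5255 − 4915 = 340 bp
Sorted largest to smallest: 3300, 1126, 340, 291, 198 bp.

3300, 1126, 340, 291, 198 bp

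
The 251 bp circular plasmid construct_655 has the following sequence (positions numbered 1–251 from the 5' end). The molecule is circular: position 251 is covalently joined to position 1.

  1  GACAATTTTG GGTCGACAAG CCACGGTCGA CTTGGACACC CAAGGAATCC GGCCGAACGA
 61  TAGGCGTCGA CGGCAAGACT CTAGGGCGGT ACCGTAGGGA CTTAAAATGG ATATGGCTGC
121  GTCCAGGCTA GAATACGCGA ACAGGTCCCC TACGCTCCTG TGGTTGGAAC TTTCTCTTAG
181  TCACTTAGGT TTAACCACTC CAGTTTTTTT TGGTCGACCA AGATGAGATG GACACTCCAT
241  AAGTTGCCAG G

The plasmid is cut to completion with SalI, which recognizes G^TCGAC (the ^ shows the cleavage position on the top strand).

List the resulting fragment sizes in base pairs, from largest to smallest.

147, 50, 40, 14 bp

SalI sites (GTCGAC) start at positions 12, 26, 66, 213.
SalI cuts after the first base of each site, so after positions 12, 26, 66, 213.
Circular molecule, 4 cuts → 4 fragments:
  13–26 → 14 bp
  27–66 → 40 bp
  67–213 → 147 bp
  214–251 then 1–12 → 38 + 12 = 50 bp
Sorted largest to smallest: 147, 50, 40, 14 bp.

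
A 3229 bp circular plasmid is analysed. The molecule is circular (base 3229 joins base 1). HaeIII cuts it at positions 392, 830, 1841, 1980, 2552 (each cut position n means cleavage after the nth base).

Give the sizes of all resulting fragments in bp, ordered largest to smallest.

1069, 1011, 572, 438, 139 bp

Circular molecule, 5 cuts → 5 fragments:
  830 − 392 = 438 bp
  1841 − 830 = 1011 bp
  1980 − 1841 = 139 bp
  2552 − 1980 = 572 bp
  wrap: 3229 − 2552 + 392 = 1069 bp
Sorted largest to smallest: 1069, 1011, 572, 438, 139 bp.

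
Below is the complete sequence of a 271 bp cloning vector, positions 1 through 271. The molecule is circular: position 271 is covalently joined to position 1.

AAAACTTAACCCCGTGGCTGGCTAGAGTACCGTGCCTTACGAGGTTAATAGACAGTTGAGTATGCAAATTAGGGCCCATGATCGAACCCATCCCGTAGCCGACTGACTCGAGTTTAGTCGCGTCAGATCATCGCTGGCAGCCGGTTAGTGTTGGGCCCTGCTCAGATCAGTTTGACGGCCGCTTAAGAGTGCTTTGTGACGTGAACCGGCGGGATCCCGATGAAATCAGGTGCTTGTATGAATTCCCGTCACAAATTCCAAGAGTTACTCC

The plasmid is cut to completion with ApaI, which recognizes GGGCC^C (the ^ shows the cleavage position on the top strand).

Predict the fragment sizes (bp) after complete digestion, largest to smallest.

ApaI sites (GGGCCC) start at positions 72, 153.
ApaI cuts after base 5 of each site (before the last base), so after positions 76, 157.
Circular molecule, 2 cuts → 2 fragments:
  77–157 → 81 bp
  158–271 then 1–76 → 114 + 76 = 190 bp
Sorted largest to smallest: 190, 81 bp.

190, 81 bp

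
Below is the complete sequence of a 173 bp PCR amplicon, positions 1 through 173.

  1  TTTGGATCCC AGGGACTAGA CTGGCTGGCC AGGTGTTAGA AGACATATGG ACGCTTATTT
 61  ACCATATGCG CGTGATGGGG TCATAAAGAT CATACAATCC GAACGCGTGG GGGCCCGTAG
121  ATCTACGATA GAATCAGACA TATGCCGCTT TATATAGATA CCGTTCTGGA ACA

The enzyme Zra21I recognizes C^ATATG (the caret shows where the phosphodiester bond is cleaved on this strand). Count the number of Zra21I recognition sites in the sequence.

CATATG occurs starting at positions 44, 63, 139.
Zra21I cuts at 3 sites.

3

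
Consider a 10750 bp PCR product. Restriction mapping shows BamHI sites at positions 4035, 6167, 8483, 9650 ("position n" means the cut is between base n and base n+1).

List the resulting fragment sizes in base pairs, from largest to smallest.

4035, 2316, 2132, 1167, 1100 bp

Linear molecule, 4 cuts → 5 fragments:
  4035 − 0 = 4035 bp
  6167 − 4035 = 2132 bp
  8483 − 6167 = 2316 bp
  9650 − 8483 = 1167 bp
  10750 − 9650 = 1100 bp
Sorted largest to smallest: 4035, 2316, 2132, 1167, 1100 bp.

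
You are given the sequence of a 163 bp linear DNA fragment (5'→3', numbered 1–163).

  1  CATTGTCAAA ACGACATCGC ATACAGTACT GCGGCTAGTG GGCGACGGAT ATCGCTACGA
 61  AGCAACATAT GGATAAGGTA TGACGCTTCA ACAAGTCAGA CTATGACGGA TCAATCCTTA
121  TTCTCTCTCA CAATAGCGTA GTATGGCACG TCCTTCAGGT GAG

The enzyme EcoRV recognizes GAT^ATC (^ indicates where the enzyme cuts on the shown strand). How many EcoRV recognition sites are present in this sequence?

GATATC occurs starting at position 48.
EcoRV cuts at 1 site.

1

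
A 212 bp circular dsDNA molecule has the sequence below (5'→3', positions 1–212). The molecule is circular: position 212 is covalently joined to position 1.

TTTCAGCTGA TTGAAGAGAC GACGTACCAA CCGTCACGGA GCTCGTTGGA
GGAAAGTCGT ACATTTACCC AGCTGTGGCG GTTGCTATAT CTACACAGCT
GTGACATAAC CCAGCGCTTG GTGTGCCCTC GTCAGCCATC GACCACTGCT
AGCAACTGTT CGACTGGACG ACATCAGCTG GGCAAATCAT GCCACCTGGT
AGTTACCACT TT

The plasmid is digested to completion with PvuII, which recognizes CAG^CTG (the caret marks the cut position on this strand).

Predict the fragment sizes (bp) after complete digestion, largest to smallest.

PvuII sites (CAGCTG) start at positions 4, 70, 96, 175.
PvuII cuts after base 3 of each site, so after positions 6, 72, 98, 177.
Circular molecule, 4 cuts → 4 fragments:
  7–72 → 66 bp
  73–98 → 26 bp
  99–177 → 79 bp
  178–212 then 1–6 → 35 + 6 = 41 bp
Sorted largest to smallest: 79, 66, 41, 26 bp.

79, 66, 41, 26 bp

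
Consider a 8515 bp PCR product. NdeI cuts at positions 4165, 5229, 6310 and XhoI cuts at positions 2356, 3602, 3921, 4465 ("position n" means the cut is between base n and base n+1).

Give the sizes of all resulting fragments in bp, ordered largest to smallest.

2356, 2205, 1246, 1081, 764, 319, 300, 244 bp

Combined cut positions (sorted): 2356, 3602, 3921, 4165, 4465, 5229, 6310.
Linear molecule, 7 cuts → 8 fragments:
  2356 − 0 = 2356 bp
  3602 − 2356 = 1246 bp
  3921 − 3602 = 319 bp
  4165 − 3921 = 244 bp
  4465 − 4165 = 300 bp
  5229 − 4465 = 764 bp
  6310 − 5229 = 1081 bp
  8515 − 6310 = 2205 bp
Sorted largest to smallest: 2356, 2205, 1246, 1081, 764, 319, 300, 244 bp.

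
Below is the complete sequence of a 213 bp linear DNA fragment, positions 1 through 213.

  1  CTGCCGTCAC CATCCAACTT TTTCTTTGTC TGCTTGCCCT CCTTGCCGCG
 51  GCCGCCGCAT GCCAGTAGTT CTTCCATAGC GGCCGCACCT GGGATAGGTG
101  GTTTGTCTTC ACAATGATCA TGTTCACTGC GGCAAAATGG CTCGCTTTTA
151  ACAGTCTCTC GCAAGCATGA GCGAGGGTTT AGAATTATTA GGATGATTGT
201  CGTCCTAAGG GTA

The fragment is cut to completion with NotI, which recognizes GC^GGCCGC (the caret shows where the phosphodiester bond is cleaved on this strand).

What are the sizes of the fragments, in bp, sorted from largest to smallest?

NotI sites (GCGGCCGC) start at positions 48, 79.
NotI cuts after base 2 of each site, so after positions 49, 80.
Linear molecule, 2 cuts → 3 fragments:
  1–49 → 49 bp
  50–80 → 31 bp
  81–213 → 133 bp
Sorted largest to smallest: 133, 49, 31 bp.

133, 49, 31 bp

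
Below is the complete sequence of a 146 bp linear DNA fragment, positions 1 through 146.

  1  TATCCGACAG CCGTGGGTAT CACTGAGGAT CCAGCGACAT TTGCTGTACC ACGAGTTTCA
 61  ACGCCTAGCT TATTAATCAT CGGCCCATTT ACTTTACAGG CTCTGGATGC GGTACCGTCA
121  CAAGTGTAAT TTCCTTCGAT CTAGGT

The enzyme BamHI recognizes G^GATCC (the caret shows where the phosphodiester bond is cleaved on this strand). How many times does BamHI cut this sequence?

GGATCC occurs starting at position 27.
BamHI cuts at 1 site.

1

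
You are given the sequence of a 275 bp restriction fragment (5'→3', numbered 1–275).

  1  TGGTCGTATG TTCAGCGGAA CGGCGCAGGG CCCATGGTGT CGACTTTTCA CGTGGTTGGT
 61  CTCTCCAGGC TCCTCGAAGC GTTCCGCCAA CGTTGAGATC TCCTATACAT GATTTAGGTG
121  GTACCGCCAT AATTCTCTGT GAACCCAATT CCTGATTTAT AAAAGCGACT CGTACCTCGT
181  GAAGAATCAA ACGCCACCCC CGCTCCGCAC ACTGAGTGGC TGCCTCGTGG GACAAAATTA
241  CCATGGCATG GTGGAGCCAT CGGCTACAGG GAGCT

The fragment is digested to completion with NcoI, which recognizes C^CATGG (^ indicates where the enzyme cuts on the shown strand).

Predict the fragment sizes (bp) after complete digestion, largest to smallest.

209, 34, 32 bp

NcoI sites (CCATGG) start at positions 32, 241.
NcoI cuts after the first base of each site, so after positions 32, 241.
Linear molecule, 2 cuts → 3 fragments:
  1–32 → 32 bp
  33–241 → 209 bp
  242–275 → 34 bp
Sorted largest to smallest: 209, 34, 32 bp.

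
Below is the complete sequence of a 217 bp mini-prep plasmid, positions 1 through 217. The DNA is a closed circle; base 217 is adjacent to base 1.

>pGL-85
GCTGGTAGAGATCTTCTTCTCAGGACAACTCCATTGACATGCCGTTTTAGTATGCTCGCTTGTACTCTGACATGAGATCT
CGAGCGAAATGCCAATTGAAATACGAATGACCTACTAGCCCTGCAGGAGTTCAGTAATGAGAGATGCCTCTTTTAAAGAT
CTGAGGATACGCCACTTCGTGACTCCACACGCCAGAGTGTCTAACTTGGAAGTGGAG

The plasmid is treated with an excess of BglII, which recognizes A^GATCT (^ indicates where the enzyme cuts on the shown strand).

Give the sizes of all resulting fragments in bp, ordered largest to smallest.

82, 69, 66 bp

BglII sites (AGATCT) start at positions 9, 75, 157.
BglII cuts after the first base of each site, so after positions 9, 75, 157.
Circular molecule, 3 cuts → 3 fragments:
  10–75 → 66 bp
  76–157 → 82 bp
  158–217 then 1–9 → 60 + 9 = 69 bp
Sorted largest to smallest: 82, 69, 66 bp.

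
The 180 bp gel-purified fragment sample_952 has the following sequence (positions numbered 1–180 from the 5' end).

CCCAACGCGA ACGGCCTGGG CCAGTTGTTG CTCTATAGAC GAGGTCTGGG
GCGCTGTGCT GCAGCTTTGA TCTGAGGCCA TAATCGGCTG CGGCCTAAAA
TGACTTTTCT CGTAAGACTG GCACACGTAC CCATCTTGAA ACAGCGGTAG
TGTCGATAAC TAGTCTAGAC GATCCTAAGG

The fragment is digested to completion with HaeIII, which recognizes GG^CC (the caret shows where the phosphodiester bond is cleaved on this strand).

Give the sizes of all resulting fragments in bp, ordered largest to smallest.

87, 57, 16, 14, 6 bp

HaeIII sites (GGCC) start at positions 13, 19, 76, 92.
HaeIII cuts after base 2 of each site, so after positions 14, 20, 77, 93.
Linear molecule, 4 cuts → 5 fragments:
  1–14 → 14 bp
  15–20 → 6 bp
  21–77 → 57 bp
  78–93 → 16 bp
  94–180 → 87 bp
Sorted largest to smallest: 87, 57, 16, 14, 6 bp.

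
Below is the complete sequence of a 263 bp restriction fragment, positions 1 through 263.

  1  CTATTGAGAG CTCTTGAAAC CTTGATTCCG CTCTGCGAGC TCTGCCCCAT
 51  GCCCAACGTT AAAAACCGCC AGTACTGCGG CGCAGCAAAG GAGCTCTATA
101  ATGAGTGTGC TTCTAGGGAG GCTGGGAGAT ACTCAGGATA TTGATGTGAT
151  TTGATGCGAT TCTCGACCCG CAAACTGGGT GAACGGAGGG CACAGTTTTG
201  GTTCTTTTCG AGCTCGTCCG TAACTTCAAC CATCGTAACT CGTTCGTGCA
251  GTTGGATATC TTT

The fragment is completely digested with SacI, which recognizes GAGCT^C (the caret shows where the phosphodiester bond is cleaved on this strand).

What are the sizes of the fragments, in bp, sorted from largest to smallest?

SacI sites (GAGCTC) start at positions 8, 37, 91, 210.
SacI cuts after base 5 of each site (before the last base), so after positions 12, 41, 95, 214.
Linear molecule, 4 cuts → 5 fragments:
  1–12 → 12 bp
  13–41 → 29 bp
  42–95 → 54 bp
  96–214 → 119 bp
  215–263 → 49 bp
Sorted largest to smallest: 119, 54, 49, 29, 12 bp.

119, 54, 49, 29, 12 bp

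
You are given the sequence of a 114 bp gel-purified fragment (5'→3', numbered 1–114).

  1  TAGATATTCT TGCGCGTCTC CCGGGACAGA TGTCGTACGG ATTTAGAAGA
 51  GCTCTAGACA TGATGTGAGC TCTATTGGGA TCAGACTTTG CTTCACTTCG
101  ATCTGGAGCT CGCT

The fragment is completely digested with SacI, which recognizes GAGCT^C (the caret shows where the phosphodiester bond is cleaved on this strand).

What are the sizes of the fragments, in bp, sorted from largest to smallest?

53, 39, 18, 4 bp

SacI sites (GAGCTC) start at positions 49, 67, 106.
SacI cuts after base 5 of each site (before the last base), so after positions 53, 71, 110.
Linear molecule, 3 cuts → 4 fragments:
  1–53 → 53 bp
  54–71 → 18 bp
  72–110 → 39 bp
  111–114 → 4 bp
Sorted largest to smallest: 53, 39, 18, 4 bp.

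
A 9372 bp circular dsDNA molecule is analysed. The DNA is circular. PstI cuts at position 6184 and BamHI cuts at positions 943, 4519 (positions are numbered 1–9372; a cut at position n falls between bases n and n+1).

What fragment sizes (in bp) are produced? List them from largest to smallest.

Combined cut positions (sorted): 943, 4519, 6184.
Circular molecule, 3 cuts → 3 fragments:
  4519 − 943 = 3576 bp
  6184 − 4519 = 1665 bp
  wrap: 9372 − 6184 + 943 = 4131 bp
Sorted largest to smallest: 4131, 3576, 1665 bp.

4131, 3576, 1665 bp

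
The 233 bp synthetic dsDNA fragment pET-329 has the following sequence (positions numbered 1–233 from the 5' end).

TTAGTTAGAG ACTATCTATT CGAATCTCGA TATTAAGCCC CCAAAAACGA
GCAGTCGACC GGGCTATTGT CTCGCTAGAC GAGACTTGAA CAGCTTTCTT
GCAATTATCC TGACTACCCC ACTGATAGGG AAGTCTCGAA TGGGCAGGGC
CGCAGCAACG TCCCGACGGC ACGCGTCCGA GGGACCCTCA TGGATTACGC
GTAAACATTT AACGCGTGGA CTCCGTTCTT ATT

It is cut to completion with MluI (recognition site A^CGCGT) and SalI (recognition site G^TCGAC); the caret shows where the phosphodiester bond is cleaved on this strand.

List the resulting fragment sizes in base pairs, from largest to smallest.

MluI sites (ACGCGT) start at positions 171, 197, 212.
MluI cuts after the first base of each site, so after positions 171, 197, 212.
The SalI site (GTCGAC) starts at position 54.
SalI cuts after the first base of each site, so after position 54.
Combined cut positions: 54, 171, 197, 212.
Linear molecule, 4 cuts → 5 fragments:
  1–54 → 54 bp
  55–171 → 117 bp
  172–197 → 26 bp
  198–212 → 15 bp
  213–233 → 21 bp
Sorted largest to smallest: 117, 54, 26, 21, 15 bp.

117, 54, 26, 21, 15 bp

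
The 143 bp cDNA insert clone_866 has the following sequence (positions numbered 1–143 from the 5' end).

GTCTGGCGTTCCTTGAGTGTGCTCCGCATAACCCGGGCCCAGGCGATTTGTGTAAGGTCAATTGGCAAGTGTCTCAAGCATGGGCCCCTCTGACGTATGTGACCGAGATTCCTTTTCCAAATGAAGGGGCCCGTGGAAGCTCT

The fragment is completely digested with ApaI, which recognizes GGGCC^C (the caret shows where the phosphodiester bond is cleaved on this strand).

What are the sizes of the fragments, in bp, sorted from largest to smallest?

ApaI sites (GGGCCC) start at positions 35, 82, 127.
ApaI cuts after base 5 of each site (before the last base), so after positions 39, 86, 131.
Linear molecule, 3 cuts → 4 fragments:
  1–39 → 39 bp
  40–86 → 47 bp
  87–131 → 45 bp
  132–143 → 12 bp
Sorted largest to smallest: 47, 45, 39, 12 bp.

47, 45, 39, 12 bp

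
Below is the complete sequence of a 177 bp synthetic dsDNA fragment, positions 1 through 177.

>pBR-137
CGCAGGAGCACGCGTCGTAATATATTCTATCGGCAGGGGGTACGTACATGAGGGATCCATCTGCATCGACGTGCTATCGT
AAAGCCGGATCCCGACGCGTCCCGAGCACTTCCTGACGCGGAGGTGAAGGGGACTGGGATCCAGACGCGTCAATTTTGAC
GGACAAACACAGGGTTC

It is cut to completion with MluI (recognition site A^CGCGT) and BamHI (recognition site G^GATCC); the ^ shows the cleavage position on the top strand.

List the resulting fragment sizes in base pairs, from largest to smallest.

MluI sites (ACGCGT) start at positions 10, 95, 145.
MluI cuts after the first base of each site, so after positions 10, 95, 145.
BamHI sites (GGATCC) start at positions 53, 87, 137.
BamHI cuts after the first base of each site, so after positions 53, 87, 137.
Combined cut positions: 10, 53, 87, 95, 137, 145.
Linear molecule, 6 cuts → 7 fragments:
  1–10 → 10 bp
  11–53 → 43 bp
  54–87 → 34 bp
  88–95 → 8 bp
  96–137 → 42 bp
  138–145 → 8 bp
  146–177 → 32 bp
Sorted largest to smallest: 43, 42, 34, 32, 10, 8, 8 bp.

43, 42, 34, 32, 10, 8, 8 bp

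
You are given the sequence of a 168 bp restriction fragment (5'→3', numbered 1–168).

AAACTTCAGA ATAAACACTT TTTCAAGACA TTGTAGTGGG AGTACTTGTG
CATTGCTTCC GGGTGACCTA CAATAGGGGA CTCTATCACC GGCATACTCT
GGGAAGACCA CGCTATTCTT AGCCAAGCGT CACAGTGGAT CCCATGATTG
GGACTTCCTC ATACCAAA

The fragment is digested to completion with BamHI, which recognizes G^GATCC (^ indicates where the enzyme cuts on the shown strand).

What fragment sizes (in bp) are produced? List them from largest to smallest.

The BamHI site (GGATCC) starts at position 137.
BamHI cuts after the first base of each site, so after position 137.
Linear molecule, 1 cut → 2 fragments:
  1–137 → 137 bp
  138–168 → 31 bp
Sorted largest to smallest: 137, 31 bp.

137, 31 bp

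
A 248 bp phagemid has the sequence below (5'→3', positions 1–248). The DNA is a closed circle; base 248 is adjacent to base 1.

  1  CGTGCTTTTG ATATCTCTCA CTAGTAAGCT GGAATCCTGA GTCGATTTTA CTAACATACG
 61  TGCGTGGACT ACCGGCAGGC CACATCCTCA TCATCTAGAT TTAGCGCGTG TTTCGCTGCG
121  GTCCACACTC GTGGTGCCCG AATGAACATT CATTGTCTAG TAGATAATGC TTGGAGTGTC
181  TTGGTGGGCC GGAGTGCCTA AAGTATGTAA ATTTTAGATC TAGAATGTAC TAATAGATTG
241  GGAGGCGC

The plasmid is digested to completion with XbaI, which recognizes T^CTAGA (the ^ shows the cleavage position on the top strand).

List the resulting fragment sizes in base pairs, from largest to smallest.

125, 123 bp

XbaI sites (TCTAGA) start at positions 94, 219.
XbaI cuts after the first base of each site, so after positions 94, 219.
Circular molecule, 2 cuts → 2 fragments:
  95–219 → 125 bp
  220–248 then 1–94 → 29 + 94 = 123 bp
Sorted largest to smallest: 125, 123 bp.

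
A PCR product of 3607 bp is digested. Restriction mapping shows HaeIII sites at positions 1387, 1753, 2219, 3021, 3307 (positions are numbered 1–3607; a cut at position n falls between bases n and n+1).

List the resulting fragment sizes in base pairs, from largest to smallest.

Linear molecule, 5 cuts → 6 fragments:
  1387 − 0 = 1387 bp
  1753 − 1387 = 366 bp
  2219 − 1753 = 466 bp
  3021 − 2219 = 802 bp
  3307 − 3021 = 286 bp
  3607 − 3307 = 300 bp
Sorted largest to smallest: 1387, 802, 466, 366, 300, 286 bp.

1387, 802, 466, 366, 300, 286 bp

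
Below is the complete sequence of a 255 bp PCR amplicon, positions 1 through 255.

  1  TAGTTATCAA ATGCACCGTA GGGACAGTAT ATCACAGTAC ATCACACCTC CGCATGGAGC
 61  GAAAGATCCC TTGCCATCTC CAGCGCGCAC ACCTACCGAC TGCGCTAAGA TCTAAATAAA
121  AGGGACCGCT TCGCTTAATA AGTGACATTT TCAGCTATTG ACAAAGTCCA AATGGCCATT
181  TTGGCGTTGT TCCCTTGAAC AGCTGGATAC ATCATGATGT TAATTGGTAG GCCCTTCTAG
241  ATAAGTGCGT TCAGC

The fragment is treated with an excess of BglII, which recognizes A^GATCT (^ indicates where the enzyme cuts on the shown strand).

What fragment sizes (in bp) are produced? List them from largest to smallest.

147, 108 bp

The BglII site (AGATCT) starts at position 108.
BglII cuts after the first base of each site, so after position 108.
Linear molecule, 1 cut → 2 fragments:
  1–108 → 108 bp
  109–255 → 147 bp
Sorted largest to smallest: 147, 108 bp.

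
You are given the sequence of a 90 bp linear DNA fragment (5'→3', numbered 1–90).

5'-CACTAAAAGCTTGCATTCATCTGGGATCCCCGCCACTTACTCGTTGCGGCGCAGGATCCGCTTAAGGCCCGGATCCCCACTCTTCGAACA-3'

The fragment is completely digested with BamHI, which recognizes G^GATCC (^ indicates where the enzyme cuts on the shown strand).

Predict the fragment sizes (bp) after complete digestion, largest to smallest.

30, 24, 19, 17 bp

BamHI sites (GGATCC) start at positions 24, 54, 71.
BamHI cuts after the first base of each site, so after positions 24, 54, 71.
Linear molecule, 3 cuts → 4 fragments:
  1–24 → 24 bp
  25–54 → 30 bp
  55–71 → 17 bp
  72–90 → 19 bp
Sorted largest to smallest: 30, 24, 19, 17 bp.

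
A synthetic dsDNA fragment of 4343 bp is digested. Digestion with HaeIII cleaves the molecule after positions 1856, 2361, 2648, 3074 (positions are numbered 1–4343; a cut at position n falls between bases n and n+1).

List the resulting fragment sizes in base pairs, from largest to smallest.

1856, 1269, 505, 426, 287 bp

Linear molecule, 4 cuts → 5 fragments:
  1856 − 0 = 1856 bp
  2361 − 1856 = 505 bp
  2648 − 2361 = 287 bp
  3074 − 2648 = 426 bp
  4343 − 3074 = 1269 bp
Sorted largest to smallest: 1856, 1269, 505, 426, 287 bp.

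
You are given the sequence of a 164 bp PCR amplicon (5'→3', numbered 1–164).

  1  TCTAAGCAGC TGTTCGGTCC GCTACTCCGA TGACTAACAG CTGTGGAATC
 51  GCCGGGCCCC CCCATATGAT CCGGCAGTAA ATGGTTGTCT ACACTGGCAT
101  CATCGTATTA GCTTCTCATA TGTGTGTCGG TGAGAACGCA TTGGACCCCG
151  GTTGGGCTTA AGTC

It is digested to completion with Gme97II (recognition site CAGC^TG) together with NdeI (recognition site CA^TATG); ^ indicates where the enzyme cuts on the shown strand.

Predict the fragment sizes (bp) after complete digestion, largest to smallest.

54, 46, 31, 23, 10 bp

Gme97II sites (CAGCTG) start at positions 7, 38.
Gme97II cuts after base 4 of each site, so after positions 10, 41.
NdeI sites (CATATG) start at positions 63, 117.
NdeI cuts after base 2 of each site, so after positions 64, 118.
Combined cut positions: 10, 41, 64, 118.
Linear molecule, 4 cuts → 5 fragments:
  1–10 → 10 bp
  11–41 → 31 bp
  42–64 → 23 bp
  65–118 → 54 bp
  119–164 → 46 bp
Sorted largest to smallest: 54, 46, 31, 23, 10 bp.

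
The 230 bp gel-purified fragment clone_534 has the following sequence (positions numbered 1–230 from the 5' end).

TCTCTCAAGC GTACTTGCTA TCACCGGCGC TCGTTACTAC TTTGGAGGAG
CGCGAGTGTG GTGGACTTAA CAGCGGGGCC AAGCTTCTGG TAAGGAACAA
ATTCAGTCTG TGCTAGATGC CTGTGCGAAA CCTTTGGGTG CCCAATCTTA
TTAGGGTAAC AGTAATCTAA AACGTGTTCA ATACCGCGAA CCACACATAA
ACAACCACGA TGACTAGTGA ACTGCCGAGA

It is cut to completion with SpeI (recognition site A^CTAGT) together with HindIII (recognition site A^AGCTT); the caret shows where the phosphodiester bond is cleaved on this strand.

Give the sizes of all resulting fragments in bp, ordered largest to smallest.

The SpeI site (ACTAGT) starts at position 213.
SpeI cuts after the first base of each site, so after position 213.
The HindIII site (AAGCTT) starts at position 81.
HindIII cuts after the first base of each site, so after position 81.
Combined cut positions: 81, 213.
Linear molecule, 2 cuts → 3 fragments:
  1–81 → 81 bp
  82–213 → 132 bp
  214–230 → 17 bp
Sorted largest to smallest: 132, 81, 17 bp.

132, 81, 17 bp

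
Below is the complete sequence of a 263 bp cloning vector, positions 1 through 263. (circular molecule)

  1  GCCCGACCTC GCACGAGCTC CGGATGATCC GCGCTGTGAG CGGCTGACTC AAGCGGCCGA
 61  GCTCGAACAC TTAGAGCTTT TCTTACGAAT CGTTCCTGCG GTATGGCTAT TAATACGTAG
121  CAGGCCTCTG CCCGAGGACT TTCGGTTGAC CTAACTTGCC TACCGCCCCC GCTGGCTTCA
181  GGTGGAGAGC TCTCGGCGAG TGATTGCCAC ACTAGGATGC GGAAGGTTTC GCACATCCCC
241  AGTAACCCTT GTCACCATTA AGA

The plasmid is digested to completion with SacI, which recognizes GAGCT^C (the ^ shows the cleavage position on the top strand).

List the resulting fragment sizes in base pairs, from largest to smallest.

SacI sites (GAGCTC) start at positions 15, 59, 187.
SacI cuts after base 5 of each site (before the last base), so after positions 19, 63, 191.
Circular molecule, 3 cuts → 3 fragments:
  20–63 → 44 bp
  64–191 → 128 bp
  192–263 then 1–19 → 72 + 19 = 91 bp
Sorted largest to smallest: 128, 91, 44 bp.

128, 91, 44 bp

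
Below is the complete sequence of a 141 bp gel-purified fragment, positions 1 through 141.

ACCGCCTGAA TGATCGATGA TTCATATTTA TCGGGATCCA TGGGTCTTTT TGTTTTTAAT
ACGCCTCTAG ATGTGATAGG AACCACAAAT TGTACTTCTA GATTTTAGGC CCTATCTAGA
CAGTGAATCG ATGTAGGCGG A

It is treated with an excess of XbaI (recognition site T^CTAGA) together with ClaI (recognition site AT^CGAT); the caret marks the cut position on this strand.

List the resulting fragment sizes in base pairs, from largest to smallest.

52, 31, 18, 14, 13, 13 bp

XbaI sites (TCTAGA) start at positions 66, 97, 115.
XbaI cuts after the first base of each site, so after positions 66, 97, 115.
ClaI sites (ATCGAT) start at positions 13, 127.
ClaI cuts after base 2 of each site, so after positions 14, 128.
Combined cut positions: 14, 66, 97, 115, 128.
Linear molecule, 5 cuts → 6 fragments:
  1–14 → 14 bp
  15–66 → 52 bp
  67–97 → 31 bp
  98–115 → 18 bp
  116–128 → 13 bp
  129–141 → 13 bp
Sorted largest to smallest: 52, 31, 18, 14, 13, 13 bp.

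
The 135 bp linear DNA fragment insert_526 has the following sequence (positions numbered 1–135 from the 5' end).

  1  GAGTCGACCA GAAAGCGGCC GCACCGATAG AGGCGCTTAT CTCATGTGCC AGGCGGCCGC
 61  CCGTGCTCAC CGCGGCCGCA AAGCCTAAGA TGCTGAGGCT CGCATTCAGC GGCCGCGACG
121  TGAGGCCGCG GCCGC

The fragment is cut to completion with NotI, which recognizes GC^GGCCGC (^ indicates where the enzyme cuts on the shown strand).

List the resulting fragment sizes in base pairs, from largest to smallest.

NotI sites (GCGGCCGC) start at positions 15, 53, 72, 109, 128.
NotI cuts after base 2 of each site, so after positions 16, 54, 73, 110, 129.
Linear molecule, 5 cuts → 6 fragments:
  1–16 → 16 bp
  17–54 → 38 bp
  55–73 → 19 bp
  74–110 → 37 bp
  111–129 → 19 bp
  130–135 → 6 bp
Sorted largest to smallest: 38, 37, 19, 19, 16, 6 bp.

38, 37, 19, 19, 16, 6 bp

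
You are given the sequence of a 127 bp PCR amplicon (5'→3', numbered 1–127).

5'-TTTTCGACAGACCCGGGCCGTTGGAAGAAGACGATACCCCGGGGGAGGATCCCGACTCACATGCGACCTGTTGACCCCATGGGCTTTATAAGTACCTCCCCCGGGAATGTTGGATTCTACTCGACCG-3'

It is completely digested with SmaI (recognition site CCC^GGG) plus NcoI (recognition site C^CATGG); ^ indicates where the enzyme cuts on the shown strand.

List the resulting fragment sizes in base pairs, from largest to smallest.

SmaI sites (CCCGGG) start at positions 12, 38, 100.
SmaI cuts after base 3 of each site, so after positions 14, 40, 102.
The NcoI site (CCATGG) starts at position 77.
NcoI cuts after the first base of each site, so after position 77.
Combined cut positions: 14, 40, 77, 102.
Linear molecule, 4 cuts → 5 fragments:
  1–14 → 14 bp
  15–40 → 26 bp
  41–77 → 37 bp
  78–102 → 25 bp
  103–127 → 25 bp
Sorted largest to smallest: 37, 26, 25, 25, 14 bp.

37, 26, 25, 25, 14 bp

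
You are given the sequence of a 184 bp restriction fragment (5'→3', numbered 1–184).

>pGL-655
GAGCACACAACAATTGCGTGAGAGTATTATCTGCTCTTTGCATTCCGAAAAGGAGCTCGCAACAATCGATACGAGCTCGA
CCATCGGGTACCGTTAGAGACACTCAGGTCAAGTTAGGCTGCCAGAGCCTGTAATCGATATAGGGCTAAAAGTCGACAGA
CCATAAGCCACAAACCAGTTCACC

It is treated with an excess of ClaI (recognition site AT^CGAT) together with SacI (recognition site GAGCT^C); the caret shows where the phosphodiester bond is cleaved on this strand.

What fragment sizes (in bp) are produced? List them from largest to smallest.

ClaI sites (ATCGAT) start at positions 65, 134.
ClaI cuts after base 2 of each site, so after positions 66, 135.
SacI sites (GAGCTC) start at positions 53, 73.
SacI cuts after base 5 of each site (before the last base), so after positions 57, 77.
Combined cut positions: 57, 66, 77, 135.
Linear molecule, 4 cuts → 5 fragments:
  1–57 → 57 bp
  58–66 → 9 bp
  67–77 → 11 bp
  78–135 → 58 bp
  136–184 → 49 bp
Sorted largest to smallest: 58, 57, 49, 11, 9 bp.

58, 57, 49, 11, 9 bp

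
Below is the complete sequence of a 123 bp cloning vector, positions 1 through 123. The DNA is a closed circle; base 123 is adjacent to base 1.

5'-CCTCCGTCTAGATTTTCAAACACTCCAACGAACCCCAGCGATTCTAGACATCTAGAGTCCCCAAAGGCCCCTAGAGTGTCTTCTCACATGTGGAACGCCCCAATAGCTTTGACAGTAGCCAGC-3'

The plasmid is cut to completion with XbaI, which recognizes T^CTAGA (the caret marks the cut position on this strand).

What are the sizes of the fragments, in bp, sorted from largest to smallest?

79, 36, 8 bp

XbaI sites (TCTAGA) start at positions 7, 43, 51.
XbaI cuts after the first base of each site, so after positions 7, 43, 51.
Circular molecule, 3 cuts → 3 fragments:
  8–43 → 36 bp
  44–51 → 8 bp
  52–123 then 1–7 → 72 + 7 = 79 bp
Sorted largest to smallest: 79, 36, 8 bp.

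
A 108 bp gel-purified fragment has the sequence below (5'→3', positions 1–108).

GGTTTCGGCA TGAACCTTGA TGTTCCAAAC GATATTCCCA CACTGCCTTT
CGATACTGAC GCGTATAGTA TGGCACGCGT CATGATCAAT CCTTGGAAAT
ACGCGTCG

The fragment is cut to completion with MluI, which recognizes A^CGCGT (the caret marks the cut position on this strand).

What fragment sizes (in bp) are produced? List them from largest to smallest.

MluI sites (ACGCGT) start at positions 59, 75, 101.
MluI cuts after the first base of each site, so after positions 59, 75, 101.
Linear molecule, 3 cuts → 4 fragments:
  1–59 → 59 bp
  60–75 → 16 bp
  76–101 → 26 bp
  102–108 → 7 bp
Sorted largest to smallest: 59, 26, 16, 7 bp.

59, 26, 16, 7 bp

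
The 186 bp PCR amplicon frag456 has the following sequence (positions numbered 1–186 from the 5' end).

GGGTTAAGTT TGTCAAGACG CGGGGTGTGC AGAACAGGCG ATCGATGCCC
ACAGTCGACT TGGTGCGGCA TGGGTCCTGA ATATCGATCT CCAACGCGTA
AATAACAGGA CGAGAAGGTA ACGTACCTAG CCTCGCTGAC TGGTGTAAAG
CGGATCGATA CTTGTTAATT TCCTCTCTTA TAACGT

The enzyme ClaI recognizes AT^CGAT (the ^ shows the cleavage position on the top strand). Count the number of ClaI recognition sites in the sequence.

ATCGAT occurs starting at positions 41, 83, 154.
ClaI cuts at 3 sites.

3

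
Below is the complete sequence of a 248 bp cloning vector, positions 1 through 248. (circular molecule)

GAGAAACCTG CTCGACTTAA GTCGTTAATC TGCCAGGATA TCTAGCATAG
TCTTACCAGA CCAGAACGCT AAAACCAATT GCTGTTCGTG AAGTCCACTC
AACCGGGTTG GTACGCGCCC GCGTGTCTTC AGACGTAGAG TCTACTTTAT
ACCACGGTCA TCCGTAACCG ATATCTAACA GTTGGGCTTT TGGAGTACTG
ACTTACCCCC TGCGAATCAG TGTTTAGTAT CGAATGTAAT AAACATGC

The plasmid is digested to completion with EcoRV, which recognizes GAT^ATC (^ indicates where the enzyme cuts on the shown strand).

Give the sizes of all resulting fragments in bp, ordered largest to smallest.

133, 115 bp

EcoRV sites (GATATC) start at positions 37, 170.
EcoRV cuts after base 3 of each site, so after positions 39, 172.
Circular molecule, 2 cuts → 2 fragments:
  40–172 → 133 bp
  173–248 then 1–39 → 76 + 39 = 115 bp
Sorted largest to smallest: 133, 115 bp.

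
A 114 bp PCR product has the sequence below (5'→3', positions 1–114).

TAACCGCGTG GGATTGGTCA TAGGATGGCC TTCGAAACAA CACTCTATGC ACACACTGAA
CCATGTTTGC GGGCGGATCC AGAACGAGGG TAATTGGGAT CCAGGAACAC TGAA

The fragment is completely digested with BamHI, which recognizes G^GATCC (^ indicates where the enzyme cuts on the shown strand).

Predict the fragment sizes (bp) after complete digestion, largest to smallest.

BamHI sites (GGATCC) start at positions 75, 97.
BamHI cuts after the first base of each site, so after positions 75, 97.
Linear molecule, 2 cuts → 3 fragments:
  1–75 → 75 bp
  76–97 → 22 bp
  98–114 → 17 bp
Sorted largest to smallest: 75, 22, 17 bp.

75, 22, 17 bp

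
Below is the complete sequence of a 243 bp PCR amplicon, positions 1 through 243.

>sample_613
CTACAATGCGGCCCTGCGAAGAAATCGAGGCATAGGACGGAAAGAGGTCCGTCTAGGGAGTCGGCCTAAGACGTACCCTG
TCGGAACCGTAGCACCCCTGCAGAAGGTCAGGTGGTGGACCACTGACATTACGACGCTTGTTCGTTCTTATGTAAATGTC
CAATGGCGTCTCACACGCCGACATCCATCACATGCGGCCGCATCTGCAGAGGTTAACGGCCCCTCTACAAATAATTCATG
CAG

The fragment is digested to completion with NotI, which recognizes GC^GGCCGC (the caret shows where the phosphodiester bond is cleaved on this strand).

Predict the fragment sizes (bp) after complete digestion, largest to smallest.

The NotI site (GCGGCCGC) starts at position 194.
NotI cuts after base 2 of each site, so after position 195.
Linear molecule, 1 cut → 2 fragments:
  1–195 → 195 bp
  196–243 → 48 bp
Sorted largest to smallest: 195, 48 bp.

195, 48 bp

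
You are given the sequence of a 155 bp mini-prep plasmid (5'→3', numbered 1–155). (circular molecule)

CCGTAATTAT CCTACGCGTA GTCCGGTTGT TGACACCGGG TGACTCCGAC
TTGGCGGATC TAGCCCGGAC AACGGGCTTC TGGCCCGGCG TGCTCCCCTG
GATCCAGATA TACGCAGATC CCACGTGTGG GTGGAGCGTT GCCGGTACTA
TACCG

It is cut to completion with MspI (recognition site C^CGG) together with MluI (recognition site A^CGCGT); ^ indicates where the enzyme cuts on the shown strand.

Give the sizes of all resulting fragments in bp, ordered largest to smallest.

MspI sites (CCGG) start at positions 23, 36, 65, 85, 142.
MspI cuts after the first base of each site, so after positions 23, 36, 65, 85, 142.
The MluI site (ACGCGT) starts at position 14.
MluI cuts after the first base of each site, so after position 14.
Combined cut positions: 14, 23, 36, 65, 85, 142.
Circular molecule, 6 cuts → 6 fragments:
  15–23 → 9 bp
  24–36 → 13 bp
  37–65 → 29 bp
  66–85 → 20 bp
  86–142 → 57 bp
  143–155 then 1–14 → 13 + 14 = 27 bp
Sorted largest to smallest: 57, 29, 27, 20, 13, 9 bp.

57, 29, 27, 20, 13, 9 bp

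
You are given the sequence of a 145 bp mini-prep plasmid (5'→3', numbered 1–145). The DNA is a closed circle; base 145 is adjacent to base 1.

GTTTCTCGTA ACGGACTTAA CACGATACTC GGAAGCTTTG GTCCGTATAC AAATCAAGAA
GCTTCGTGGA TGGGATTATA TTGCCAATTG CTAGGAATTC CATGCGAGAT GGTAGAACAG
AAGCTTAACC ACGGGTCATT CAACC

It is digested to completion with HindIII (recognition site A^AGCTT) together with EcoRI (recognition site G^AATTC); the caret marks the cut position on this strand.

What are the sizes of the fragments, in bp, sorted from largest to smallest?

57, 36, 26, 26 bp

HindIII sites (AAGCTT) start at positions 33, 59, 121.
HindIII cuts after the first base of each site, so after positions 33, 59, 121.
The EcoRI site (GAATTC) starts at position 95.
EcoRI cuts after the first base of each site, so after position 95.
Combined cut positions: 33, 59, 95, 121.
Circular molecule, 4 cuts → 4 fragments:
  34–59 → 26 bp
  60–95 → 36 bp
  96–121 → 26 bp
  122–145 then 1–33 → 24 + 33 = 57 bp
Sorted largest to smallest: 57, 36, 26, 26 bp.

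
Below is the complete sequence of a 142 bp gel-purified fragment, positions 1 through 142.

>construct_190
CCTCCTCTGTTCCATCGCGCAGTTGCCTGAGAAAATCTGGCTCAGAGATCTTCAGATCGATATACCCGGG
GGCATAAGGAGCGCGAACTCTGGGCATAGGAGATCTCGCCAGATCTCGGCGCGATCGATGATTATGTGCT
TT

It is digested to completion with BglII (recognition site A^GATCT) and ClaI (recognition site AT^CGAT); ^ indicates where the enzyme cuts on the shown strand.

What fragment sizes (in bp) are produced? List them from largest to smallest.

46, 44, 17, 14, 11, 10 bp

BglII sites (AGATCT) start at positions 46, 101, 111.
BglII cuts after the first base of each site, so after positions 46, 101, 111.
ClaI sites (ATCGAT) start at positions 56, 124.
ClaI cuts after base 2 of each site, so after positions 57, 125.
Combined cut positions: 46, 57, 101, 111, 125.
Linear molecule, 5 cuts → 6 fragments:
  1–46 → 46 bp
  47–57 → 11 bp
  58–101 → 44 bp
  102–111 → 10 bp
  112–125 → 14 bp
  126–142 → 17 bp
Sorted largest to smallest: 46, 44, 17, 14, 11, 10 bp.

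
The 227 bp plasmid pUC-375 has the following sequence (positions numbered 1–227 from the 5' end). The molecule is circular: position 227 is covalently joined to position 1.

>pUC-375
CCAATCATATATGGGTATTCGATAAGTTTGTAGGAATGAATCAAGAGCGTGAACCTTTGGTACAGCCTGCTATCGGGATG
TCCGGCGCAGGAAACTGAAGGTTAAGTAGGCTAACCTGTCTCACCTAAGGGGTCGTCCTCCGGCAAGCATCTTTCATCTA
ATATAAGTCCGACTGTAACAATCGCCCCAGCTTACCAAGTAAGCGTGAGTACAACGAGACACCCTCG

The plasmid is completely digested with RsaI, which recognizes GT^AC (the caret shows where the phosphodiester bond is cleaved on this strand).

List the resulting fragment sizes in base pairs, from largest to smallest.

149, 78 bp

RsaI sites (GTAC) start at positions 60, 209.
RsaI cuts after base 2 of each site, so after positions 61, 210.
Circular molecule, 2 cuts → 2 fragments:
  62–210 → 149 bp
  211–227 then 1–61 → 17 + 61 = 78 bp
Sorted largest to smallest: 149, 78 bp.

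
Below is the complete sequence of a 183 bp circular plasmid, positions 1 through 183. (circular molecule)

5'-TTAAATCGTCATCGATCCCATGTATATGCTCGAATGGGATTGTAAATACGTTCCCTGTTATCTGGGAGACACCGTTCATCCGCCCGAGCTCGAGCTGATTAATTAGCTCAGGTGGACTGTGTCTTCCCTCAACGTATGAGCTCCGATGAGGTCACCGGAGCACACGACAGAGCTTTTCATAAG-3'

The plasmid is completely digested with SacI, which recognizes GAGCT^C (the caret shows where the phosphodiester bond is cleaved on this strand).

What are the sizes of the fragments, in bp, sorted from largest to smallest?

SacI sites (GAGCTC) start at positions 86, 138.
SacI cuts after base 5 of each site (before the last base), so after positions 90, 142.
Circular molecule, 2 cuts → 2 fragments:
  91–142 → 52 bp
  143–183 then 1–90 → 41 + 90 = 131 bp
Sorted largest to smallest: 131, 52 bp.

131, 52 bp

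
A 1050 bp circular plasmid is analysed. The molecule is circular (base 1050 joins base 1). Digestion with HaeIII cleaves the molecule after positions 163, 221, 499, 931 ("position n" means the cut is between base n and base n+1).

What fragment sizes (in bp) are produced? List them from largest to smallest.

432, 282, 278, 58 bp

Circular molecule, 4 cuts → 4 fragments:
  221 − 163 = 58 bp
  499 − 221 = 278 bp
  931 − 499 = 432 bp
  wrap: 1050 − 931 + 163 = 282 bp
Sorted largest to smallest: 432, 282, 278, 58 bp.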